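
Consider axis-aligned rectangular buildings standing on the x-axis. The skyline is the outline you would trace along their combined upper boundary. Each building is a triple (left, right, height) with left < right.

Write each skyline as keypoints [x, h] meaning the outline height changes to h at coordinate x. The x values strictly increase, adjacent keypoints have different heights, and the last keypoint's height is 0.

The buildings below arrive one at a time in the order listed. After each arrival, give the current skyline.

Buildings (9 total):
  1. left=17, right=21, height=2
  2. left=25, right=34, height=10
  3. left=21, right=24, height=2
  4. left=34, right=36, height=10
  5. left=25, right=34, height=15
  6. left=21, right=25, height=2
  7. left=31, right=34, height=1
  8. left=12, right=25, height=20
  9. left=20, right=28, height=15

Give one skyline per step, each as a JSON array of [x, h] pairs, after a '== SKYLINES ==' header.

== SKYLINES ==
[[17,2],[21,0]]
[[17,2],[21,0],[25,10],[34,0]]
[[17,2],[24,0],[25,10],[34,0]]
[[17,2],[24,0],[25,10],[36,0]]
[[17,2],[24,0],[25,15],[34,10],[36,0]]
[[17,2],[25,15],[34,10],[36,0]]
[[17,2],[25,15],[34,10],[36,0]]
[[12,20],[25,15],[34,10],[36,0]]
[[12,20],[25,15],[34,10],[36,0]]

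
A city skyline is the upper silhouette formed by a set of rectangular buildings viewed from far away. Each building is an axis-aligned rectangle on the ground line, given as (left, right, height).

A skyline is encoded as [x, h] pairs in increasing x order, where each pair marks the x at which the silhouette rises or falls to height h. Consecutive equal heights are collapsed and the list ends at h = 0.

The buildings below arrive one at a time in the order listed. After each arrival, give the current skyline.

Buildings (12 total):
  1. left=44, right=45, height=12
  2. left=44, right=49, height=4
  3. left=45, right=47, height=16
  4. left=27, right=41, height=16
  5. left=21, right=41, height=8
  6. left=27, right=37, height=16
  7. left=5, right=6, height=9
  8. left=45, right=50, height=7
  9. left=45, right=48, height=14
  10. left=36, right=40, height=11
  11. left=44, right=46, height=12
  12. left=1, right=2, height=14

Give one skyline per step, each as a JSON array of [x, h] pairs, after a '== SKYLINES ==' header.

== SKYLINES ==
[[44,12],[45,0]]
[[44,12],[45,4],[49,0]]
[[44,12],[45,16],[47,4],[49,0]]
[[27,16],[41,0],[44,12],[45,16],[47,4],[49,0]]
[[21,8],[27,16],[41,0],[44,12],[45,16],[47,4],[49,0]]
[[21,8],[27,16],[41,0],[44,12],[45,16],[47,4],[49,0]]
[[5,9],[6,0],[21,8],[27,16],[41,0],[44,12],[45,16],[47,4],[49,0]]
[[5,9],[6,0],[21,8],[27,16],[41,0],[44,12],[45,16],[47,7],[50,0]]
[[5,9],[6,0],[21,8],[27,16],[41,0],[44,12],[45,16],[47,14],[48,7],[50,0]]
[[5,9],[6,0],[21,8],[27,16],[41,0],[44,12],[45,16],[47,14],[48,7],[50,0]]
[[5,9],[6,0],[21,8],[27,16],[41,0],[44,12],[45,16],[47,14],[48,7],[50,0]]
[[1,14],[2,0],[5,9],[6,0],[21,8],[27,16],[41,0],[44,12],[45,16],[47,14],[48,7],[50,0]]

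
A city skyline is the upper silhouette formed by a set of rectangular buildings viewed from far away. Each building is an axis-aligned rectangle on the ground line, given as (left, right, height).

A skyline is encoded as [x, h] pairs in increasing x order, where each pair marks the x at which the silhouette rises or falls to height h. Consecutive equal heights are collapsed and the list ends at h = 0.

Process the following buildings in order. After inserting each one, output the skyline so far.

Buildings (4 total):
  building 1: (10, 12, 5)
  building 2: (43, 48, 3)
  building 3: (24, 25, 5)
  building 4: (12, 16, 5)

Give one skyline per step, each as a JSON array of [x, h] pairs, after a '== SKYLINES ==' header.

== SKYLINES ==
[[10,5],[12,0]]
[[10,5],[12,0],[43,3],[48,0]]
[[10,5],[12,0],[24,5],[25,0],[43,3],[48,0]]
[[10,5],[16,0],[24,5],[25,0],[43,3],[48,0]]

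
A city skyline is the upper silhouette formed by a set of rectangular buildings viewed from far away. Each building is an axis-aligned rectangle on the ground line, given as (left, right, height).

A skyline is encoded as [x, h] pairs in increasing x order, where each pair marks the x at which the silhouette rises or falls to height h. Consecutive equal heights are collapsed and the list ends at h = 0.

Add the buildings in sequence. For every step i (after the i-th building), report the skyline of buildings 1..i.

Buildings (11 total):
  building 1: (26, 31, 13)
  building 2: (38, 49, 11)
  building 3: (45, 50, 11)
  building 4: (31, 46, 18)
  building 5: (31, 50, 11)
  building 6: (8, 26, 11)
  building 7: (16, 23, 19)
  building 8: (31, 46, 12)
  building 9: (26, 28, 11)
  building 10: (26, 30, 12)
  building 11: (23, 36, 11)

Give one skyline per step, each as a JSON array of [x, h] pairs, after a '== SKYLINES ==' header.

== SKYLINES ==
[[26,13],[31,0]]
[[26,13],[31,0],[38,11],[49,0]]
[[26,13],[31,0],[38,11],[50,0]]
[[26,13],[31,18],[46,11],[50,0]]
[[26,13],[31,18],[46,11],[50,0]]
[[8,11],[26,13],[31,18],[46,11],[50,0]]
[[8,11],[16,19],[23,11],[26,13],[31,18],[46,11],[50,0]]
[[8,11],[16,19],[23,11],[26,13],[31,18],[46,11],[50,0]]
[[8,11],[16,19],[23,11],[26,13],[31,18],[46,11],[50,0]]
[[8,11],[16,19],[23,11],[26,13],[31,18],[46,11],[50,0]]
[[8,11],[16,19],[23,11],[26,13],[31,18],[46,11],[50,0]]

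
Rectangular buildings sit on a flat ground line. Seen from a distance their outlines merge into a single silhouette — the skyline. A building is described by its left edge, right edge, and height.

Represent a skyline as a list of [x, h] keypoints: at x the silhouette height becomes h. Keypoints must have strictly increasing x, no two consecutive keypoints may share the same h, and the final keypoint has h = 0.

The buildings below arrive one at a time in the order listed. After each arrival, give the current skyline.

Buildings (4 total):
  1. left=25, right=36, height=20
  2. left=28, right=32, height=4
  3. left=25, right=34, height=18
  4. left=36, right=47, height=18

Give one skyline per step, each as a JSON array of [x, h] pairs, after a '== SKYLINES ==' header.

== SKYLINES ==
[[25,20],[36,0]]
[[25,20],[36,0]]
[[25,20],[36,0]]
[[25,20],[36,18],[47,0]]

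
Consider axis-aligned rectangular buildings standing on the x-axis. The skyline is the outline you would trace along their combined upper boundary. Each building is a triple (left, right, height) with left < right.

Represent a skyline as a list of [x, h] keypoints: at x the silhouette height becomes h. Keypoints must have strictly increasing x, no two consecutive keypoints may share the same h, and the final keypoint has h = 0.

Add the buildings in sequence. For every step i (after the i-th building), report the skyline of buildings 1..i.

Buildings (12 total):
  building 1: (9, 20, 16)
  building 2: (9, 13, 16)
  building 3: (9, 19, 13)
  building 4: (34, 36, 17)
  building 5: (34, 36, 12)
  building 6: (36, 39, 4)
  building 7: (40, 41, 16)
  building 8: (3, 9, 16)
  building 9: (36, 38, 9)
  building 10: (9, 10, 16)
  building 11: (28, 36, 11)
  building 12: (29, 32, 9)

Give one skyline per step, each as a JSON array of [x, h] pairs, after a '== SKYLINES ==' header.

== SKYLINES ==
[[9,16],[20,0]]
[[9,16],[20,0]]
[[9,16],[20,0]]
[[9,16],[20,0],[34,17],[36,0]]
[[9,16],[20,0],[34,17],[36,0]]
[[9,16],[20,0],[34,17],[36,4],[39,0]]
[[9,16],[20,0],[34,17],[36,4],[39,0],[40,16],[41,0]]
[[3,16],[20,0],[34,17],[36,4],[39,0],[40,16],[41,0]]
[[3,16],[20,0],[34,17],[36,9],[38,4],[39,0],[40,16],[41,0]]
[[3,16],[20,0],[34,17],[36,9],[38,4],[39,0],[40,16],[41,0]]
[[3,16],[20,0],[28,11],[34,17],[36,9],[38,4],[39,0],[40,16],[41,0]]
[[3,16],[20,0],[28,11],[34,17],[36,9],[38,4],[39,0],[40,16],[41,0]]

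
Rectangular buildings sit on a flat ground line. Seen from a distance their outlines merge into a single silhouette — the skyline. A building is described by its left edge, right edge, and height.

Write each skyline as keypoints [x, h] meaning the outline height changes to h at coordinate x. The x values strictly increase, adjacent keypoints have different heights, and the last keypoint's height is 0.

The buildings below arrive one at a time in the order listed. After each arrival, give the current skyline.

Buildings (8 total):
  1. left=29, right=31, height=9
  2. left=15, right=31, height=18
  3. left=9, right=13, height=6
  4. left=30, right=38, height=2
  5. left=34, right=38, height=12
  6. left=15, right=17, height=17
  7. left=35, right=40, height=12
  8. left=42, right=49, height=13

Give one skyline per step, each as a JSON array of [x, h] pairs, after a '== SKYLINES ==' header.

== SKYLINES ==
[[29,9],[31,0]]
[[15,18],[31,0]]
[[9,6],[13,0],[15,18],[31,0]]
[[9,6],[13,0],[15,18],[31,2],[38,0]]
[[9,6],[13,0],[15,18],[31,2],[34,12],[38,0]]
[[9,6],[13,0],[15,18],[31,2],[34,12],[38,0]]
[[9,6],[13,0],[15,18],[31,2],[34,12],[40,0]]
[[9,6],[13,0],[15,18],[31,2],[34,12],[40,0],[42,13],[49,0]]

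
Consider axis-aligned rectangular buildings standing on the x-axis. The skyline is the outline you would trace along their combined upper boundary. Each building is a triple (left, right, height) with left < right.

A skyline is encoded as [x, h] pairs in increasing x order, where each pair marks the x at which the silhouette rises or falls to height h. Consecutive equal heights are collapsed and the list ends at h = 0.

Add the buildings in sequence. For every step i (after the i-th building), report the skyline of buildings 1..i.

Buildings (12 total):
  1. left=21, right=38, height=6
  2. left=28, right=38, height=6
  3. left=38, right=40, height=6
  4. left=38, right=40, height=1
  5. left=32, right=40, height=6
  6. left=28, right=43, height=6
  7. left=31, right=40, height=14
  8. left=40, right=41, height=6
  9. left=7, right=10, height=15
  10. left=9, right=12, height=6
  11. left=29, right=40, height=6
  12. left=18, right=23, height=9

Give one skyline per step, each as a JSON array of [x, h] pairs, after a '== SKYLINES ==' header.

== SKYLINES ==
[[21,6],[38,0]]
[[21,6],[38,0]]
[[21,6],[40,0]]
[[21,6],[40,0]]
[[21,6],[40,0]]
[[21,6],[43,0]]
[[21,6],[31,14],[40,6],[43,0]]
[[21,6],[31,14],[40,6],[43,0]]
[[7,15],[10,0],[21,6],[31,14],[40,6],[43,0]]
[[7,15],[10,6],[12,0],[21,6],[31,14],[40,6],[43,0]]
[[7,15],[10,6],[12,0],[21,6],[31,14],[40,6],[43,0]]
[[7,15],[10,6],[12,0],[18,9],[23,6],[31,14],[40,6],[43,0]]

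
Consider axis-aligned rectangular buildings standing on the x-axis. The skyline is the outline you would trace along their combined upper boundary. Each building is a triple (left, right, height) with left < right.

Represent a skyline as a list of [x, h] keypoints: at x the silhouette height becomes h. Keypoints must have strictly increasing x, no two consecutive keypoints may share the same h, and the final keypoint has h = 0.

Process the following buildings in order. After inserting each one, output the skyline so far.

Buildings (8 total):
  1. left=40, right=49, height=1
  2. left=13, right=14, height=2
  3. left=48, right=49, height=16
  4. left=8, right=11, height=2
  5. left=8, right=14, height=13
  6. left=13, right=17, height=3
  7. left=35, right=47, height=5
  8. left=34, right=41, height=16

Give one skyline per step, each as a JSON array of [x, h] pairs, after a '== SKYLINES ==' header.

== SKYLINES ==
[[40,1],[49,0]]
[[13,2],[14,0],[40,1],[49,0]]
[[13,2],[14,0],[40,1],[48,16],[49,0]]
[[8,2],[11,0],[13,2],[14,0],[40,1],[48,16],[49,0]]
[[8,13],[14,0],[40,1],[48,16],[49,0]]
[[8,13],[14,3],[17,0],[40,1],[48,16],[49,0]]
[[8,13],[14,3],[17,0],[35,5],[47,1],[48,16],[49,0]]
[[8,13],[14,3],[17,0],[34,16],[41,5],[47,1],[48,16],[49,0]]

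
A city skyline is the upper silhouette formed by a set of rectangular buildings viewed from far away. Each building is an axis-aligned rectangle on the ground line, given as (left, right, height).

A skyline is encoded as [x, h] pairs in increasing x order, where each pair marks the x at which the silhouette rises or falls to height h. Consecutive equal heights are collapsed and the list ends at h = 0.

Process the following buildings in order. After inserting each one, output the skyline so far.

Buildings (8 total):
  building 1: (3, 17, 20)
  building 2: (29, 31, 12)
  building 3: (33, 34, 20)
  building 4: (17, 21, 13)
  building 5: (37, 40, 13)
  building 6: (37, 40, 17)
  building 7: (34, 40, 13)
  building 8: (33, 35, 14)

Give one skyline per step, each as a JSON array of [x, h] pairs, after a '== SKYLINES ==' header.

== SKYLINES ==
[[3,20],[17,0]]
[[3,20],[17,0],[29,12],[31,0]]
[[3,20],[17,0],[29,12],[31,0],[33,20],[34,0]]
[[3,20],[17,13],[21,0],[29,12],[31,0],[33,20],[34,0]]
[[3,20],[17,13],[21,0],[29,12],[31,0],[33,20],[34,0],[37,13],[40,0]]
[[3,20],[17,13],[21,0],[29,12],[31,0],[33,20],[34,0],[37,17],[40,0]]
[[3,20],[17,13],[21,0],[29,12],[31,0],[33,20],[34,13],[37,17],[40,0]]
[[3,20],[17,13],[21,0],[29,12],[31,0],[33,20],[34,14],[35,13],[37,17],[40,0]]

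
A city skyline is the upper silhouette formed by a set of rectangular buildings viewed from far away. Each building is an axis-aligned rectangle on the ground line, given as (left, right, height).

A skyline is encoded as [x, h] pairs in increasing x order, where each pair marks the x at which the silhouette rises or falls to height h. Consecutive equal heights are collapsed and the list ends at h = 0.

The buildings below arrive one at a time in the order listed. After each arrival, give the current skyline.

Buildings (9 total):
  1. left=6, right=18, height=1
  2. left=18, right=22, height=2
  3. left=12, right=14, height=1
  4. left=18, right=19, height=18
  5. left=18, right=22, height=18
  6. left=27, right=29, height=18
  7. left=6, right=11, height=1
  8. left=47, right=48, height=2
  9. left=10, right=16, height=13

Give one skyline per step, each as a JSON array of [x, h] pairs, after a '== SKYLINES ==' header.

== SKYLINES ==
[[6,1],[18,0]]
[[6,1],[18,2],[22,0]]
[[6,1],[18,2],[22,0]]
[[6,1],[18,18],[19,2],[22,0]]
[[6,1],[18,18],[22,0]]
[[6,1],[18,18],[22,0],[27,18],[29,0]]
[[6,1],[18,18],[22,0],[27,18],[29,0]]
[[6,1],[18,18],[22,0],[27,18],[29,0],[47,2],[48,0]]
[[6,1],[10,13],[16,1],[18,18],[22,0],[27,18],[29,0],[47,2],[48,0]]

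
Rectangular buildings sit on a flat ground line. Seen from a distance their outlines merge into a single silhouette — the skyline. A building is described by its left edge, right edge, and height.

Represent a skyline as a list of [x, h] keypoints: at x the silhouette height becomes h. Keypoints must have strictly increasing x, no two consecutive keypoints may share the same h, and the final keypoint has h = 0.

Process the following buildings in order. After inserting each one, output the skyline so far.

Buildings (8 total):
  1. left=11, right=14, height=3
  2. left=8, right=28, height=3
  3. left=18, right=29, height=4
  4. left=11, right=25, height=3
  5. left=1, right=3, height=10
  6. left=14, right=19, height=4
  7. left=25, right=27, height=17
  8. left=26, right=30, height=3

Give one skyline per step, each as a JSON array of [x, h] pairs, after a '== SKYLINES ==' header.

== SKYLINES ==
[[11,3],[14,0]]
[[8,3],[28,0]]
[[8,3],[18,4],[29,0]]
[[8,3],[18,4],[29,0]]
[[1,10],[3,0],[8,3],[18,4],[29,0]]
[[1,10],[3,0],[8,3],[14,4],[29,0]]
[[1,10],[3,0],[8,3],[14,4],[25,17],[27,4],[29,0]]
[[1,10],[3,0],[8,3],[14,4],[25,17],[27,4],[29,3],[30,0]]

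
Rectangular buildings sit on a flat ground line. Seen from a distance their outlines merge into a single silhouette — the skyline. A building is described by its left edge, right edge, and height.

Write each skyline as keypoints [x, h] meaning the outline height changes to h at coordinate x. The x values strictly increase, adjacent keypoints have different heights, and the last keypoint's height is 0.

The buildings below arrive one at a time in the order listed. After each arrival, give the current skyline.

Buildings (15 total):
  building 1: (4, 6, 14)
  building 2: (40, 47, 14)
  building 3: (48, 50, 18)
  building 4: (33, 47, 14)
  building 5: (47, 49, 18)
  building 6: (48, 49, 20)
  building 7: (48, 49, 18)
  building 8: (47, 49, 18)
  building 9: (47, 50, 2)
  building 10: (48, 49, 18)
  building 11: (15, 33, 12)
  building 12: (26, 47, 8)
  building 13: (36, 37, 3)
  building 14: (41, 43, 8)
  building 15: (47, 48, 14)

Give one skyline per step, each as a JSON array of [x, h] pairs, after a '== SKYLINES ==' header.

== SKYLINES ==
[[4,14],[6,0]]
[[4,14],[6,0],[40,14],[47,0]]
[[4,14],[6,0],[40,14],[47,0],[48,18],[50,0]]
[[4,14],[6,0],[33,14],[47,0],[48,18],[50,0]]
[[4,14],[6,0],[33,14],[47,18],[50,0]]
[[4,14],[6,0],[33,14],[47,18],[48,20],[49,18],[50,0]]
[[4,14],[6,0],[33,14],[47,18],[48,20],[49,18],[50,0]]
[[4,14],[6,0],[33,14],[47,18],[48,20],[49,18],[50,0]]
[[4,14],[6,0],[33,14],[47,18],[48,20],[49,18],[50,0]]
[[4,14],[6,0],[33,14],[47,18],[48,20],[49,18],[50,0]]
[[4,14],[6,0],[15,12],[33,14],[47,18],[48,20],[49,18],[50,0]]
[[4,14],[6,0],[15,12],[33,14],[47,18],[48,20],[49,18],[50,0]]
[[4,14],[6,0],[15,12],[33,14],[47,18],[48,20],[49,18],[50,0]]
[[4,14],[6,0],[15,12],[33,14],[47,18],[48,20],[49,18],[50,0]]
[[4,14],[6,0],[15,12],[33,14],[47,18],[48,20],[49,18],[50,0]]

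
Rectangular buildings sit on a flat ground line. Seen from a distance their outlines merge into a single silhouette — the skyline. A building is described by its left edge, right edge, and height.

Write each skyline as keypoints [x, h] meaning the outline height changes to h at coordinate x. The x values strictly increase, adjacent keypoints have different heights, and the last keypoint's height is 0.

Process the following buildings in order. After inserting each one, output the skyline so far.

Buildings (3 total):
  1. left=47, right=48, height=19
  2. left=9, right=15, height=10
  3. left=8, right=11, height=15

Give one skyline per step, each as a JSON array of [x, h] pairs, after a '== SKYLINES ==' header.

== SKYLINES ==
[[47,19],[48,0]]
[[9,10],[15,0],[47,19],[48,0]]
[[8,15],[11,10],[15,0],[47,19],[48,0]]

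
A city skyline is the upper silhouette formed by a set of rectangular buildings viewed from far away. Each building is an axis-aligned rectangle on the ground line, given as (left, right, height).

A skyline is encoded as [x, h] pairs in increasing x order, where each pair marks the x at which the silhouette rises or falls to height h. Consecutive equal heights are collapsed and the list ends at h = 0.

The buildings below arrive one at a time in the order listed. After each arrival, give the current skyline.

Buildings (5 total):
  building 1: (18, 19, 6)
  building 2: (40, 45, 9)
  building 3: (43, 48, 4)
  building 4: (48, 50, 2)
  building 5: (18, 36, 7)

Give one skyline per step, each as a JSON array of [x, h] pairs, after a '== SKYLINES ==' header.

== SKYLINES ==
[[18,6],[19,0]]
[[18,6],[19,0],[40,9],[45,0]]
[[18,6],[19,0],[40,9],[45,4],[48,0]]
[[18,6],[19,0],[40,9],[45,4],[48,2],[50,0]]
[[18,7],[36,0],[40,9],[45,4],[48,2],[50,0]]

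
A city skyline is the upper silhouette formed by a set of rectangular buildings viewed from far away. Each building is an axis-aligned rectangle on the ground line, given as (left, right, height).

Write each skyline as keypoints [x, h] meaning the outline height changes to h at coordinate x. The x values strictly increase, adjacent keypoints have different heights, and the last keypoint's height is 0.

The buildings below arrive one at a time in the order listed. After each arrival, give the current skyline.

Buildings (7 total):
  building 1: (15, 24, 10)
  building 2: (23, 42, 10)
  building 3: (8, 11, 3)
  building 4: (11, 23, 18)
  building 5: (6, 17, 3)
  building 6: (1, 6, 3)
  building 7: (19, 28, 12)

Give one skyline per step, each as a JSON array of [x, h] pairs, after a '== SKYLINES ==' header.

== SKYLINES ==
[[15,10],[24,0]]
[[15,10],[42,0]]
[[8,3],[11,0],[15,10],[42,0]]
[[8,3],[11,18],[23,10],[42,0]]
[[6,3],[11,18],[23,10],[42,0]]
[[1,3],[11,18],[23,10],[42,0]]
[[1,3],[11,18],[23,12],[28,10],[42,0]]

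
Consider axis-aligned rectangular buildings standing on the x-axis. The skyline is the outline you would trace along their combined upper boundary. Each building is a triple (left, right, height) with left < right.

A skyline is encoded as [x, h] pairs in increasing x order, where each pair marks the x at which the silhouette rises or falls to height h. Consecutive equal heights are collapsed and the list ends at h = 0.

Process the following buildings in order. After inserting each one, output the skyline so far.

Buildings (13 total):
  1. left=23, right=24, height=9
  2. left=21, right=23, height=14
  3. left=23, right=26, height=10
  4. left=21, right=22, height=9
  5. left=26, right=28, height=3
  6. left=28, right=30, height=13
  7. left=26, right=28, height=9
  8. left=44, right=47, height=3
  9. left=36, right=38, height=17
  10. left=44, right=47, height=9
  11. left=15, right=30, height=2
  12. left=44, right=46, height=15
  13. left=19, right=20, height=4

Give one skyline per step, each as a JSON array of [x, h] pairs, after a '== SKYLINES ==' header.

== SKYLINES ==
[[23,9],[24,0]]
[[21,14],[23,9],[24,0]]
[[21,14],[23,10],[26,0]]
[[21,14],[23,10],[26,0]]
[[21,14],[23,10],[26,3],[28,0]]
[[21,14],[23,10],[26,3],[28,13],[30,0]]
[[21,14],[23,10],[26,9],[28,13],[30,0]]
[[21,14],[23,10],[26,9],[28,13],[30,0],[44,3],[47,0]]
[[21,14],[23,10],[26,9],[28,13],[30,0],[36,17],[38,0],[44,3],[47,0]]
[[21,14],[23,10],[26,9],[28,13],[30,0],[36,17],[38,0],[44,9],[47,0]]
[[15,2],[21,14],[23,10],[26,9],[28,13],[30,0],[36,17],[38,0],[44,9],[47,0]]
[[15,2],[21,14],[23,10],[26,9],[28,13],[30,0],[36,17],[38,0],[44,15],[46,9],[47,0]]
[[15,2],[19,4],[20,2],[21,14],[23,10],[26,9],[28,13],[30,0],[36,17],[38,0],[44,15],[46,9],[47,0]]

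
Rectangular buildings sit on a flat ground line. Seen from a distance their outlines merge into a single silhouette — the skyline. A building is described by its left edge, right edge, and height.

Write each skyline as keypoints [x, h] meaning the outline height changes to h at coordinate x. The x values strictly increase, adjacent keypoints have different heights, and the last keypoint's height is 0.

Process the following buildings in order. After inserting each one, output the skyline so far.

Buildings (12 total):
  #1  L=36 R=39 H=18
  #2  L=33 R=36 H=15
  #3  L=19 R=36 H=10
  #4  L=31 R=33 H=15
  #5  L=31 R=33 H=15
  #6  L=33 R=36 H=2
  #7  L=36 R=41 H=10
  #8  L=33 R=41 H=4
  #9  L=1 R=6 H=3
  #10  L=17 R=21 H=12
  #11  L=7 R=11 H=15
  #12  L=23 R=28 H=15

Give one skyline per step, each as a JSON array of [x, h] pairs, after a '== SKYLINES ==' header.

== SKYLINES ==
[[36,18],[39,0]]
[[33,15],[36,18],[39,0]]
[[19,10],[33,15],[36,18],[39,0]]
[[19,10],[31,15],[36,18],[39,0]]
[[19,10],[31,15],[36,18],[39,0]]
[[19,10],[31,15],[36,18],[39,0]]
[[19,10],[31,15],[36,18],[39,10],[41,0]]
[[19,10],[31,15],[36,18],[39,10],[41,0]]
[[1,3],[6,0],[19,10],[31,15],[36,18],[39,10],[41,0]]
[[1,3],[6,0],[17,12],[21,10],[31,15],[36,18],[39,10],[41,0]]
[[1,3],[6,0],[7,15],[11,0],[17,12],[21,10],[31,15],[36,18],[39,10],[41,0]]
[[1,3],[6,0],[7,15],[11,0],[17,12],[21,10],[23,15],[28,10],[31,15],[36,18],[39,10],[41,0]]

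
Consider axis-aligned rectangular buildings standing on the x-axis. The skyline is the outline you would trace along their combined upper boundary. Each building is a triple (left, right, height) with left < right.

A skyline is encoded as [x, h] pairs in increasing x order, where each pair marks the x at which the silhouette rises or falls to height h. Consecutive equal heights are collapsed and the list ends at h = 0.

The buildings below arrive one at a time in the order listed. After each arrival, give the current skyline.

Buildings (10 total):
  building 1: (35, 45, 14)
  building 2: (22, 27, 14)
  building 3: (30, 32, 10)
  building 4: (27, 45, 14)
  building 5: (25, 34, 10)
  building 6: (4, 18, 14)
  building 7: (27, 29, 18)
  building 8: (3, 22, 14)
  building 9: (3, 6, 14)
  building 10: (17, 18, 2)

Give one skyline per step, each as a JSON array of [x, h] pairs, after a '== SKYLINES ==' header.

== SKYLINES ==
[[35,14],[45,0]]
[[22,14],[27,0],[35,14],[45,0]]
[[22,14],[27,0],[30,10],[32,0],[35,14],[45,0]]
[[22,14],[45,0]]
[[22,14],[45,0]]
[[4,14],[18,0],[22,14],[45,0]]
[[4,14],[18,0],[22,14],[27,18],[29,14],[45,0]]
[[3,14],[27,18],[29,14],[45,0]]
[[3,14],[27,18],[29,14],[45,0]]
[[3,14],[27,18],[29,14],[45,0]]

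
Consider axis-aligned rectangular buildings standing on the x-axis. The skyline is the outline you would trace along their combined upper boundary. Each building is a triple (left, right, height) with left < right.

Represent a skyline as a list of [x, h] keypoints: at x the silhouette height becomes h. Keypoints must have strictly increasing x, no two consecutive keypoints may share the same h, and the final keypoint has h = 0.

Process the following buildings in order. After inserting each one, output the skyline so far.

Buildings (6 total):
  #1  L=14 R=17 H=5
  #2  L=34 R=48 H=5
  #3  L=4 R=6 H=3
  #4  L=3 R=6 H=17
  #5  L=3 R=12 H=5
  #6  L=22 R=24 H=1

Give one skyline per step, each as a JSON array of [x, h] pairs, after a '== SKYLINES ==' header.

== SKYLINES ==
[[14,5],[17,0]]
[[14,5],[17,0],[34,5],[48,0]]
[[4,3],[6,0],[14,5],[17,0],[34,5],[48,0]]
[[3,17],[6,0],[14,5],[17,0],[34,5],[48,0]]
[[3,17],[6,5],[12,0],[14,5],[17,0],[34,5],[48,0]]
[[3,17],[6,5],[12,0],[14,5],[17,0],[22,1],[24,0],[34,5],[48,0]]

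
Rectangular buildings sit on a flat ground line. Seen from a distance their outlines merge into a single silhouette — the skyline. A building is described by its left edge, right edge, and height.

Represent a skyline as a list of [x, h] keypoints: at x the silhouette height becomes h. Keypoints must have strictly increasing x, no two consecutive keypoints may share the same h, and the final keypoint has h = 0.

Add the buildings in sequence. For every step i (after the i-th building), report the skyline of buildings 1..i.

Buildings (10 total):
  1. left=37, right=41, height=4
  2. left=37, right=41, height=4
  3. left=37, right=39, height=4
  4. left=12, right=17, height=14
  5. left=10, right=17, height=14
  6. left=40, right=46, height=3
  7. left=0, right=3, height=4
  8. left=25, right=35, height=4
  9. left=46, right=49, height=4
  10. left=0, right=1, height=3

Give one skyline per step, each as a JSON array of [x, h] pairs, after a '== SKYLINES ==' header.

== SKYLINES ==
[[37,4],[41,0]]
[[37,4],[41,0]]
[[37,4],[41,0]]
[[12,14],[17,0],[37,4],[41,0]]
[[10,14],[17,0],[37,4],[41,0]]
[[10,14],[17,0],[37,4],[41,3],[46,0]]
[[0,4],[3,0],[10,14],[17,0],[37,4],[41,3],[46,0]]
[[0,4],[3,0],[10,14],[17,0],[25,4],[35,0],[37,4],[41,3],[46,0]]
[[0,4],[3,0],[10,14],[17,0],[25,4],[35,0],[37,4],[41,3],[46,4],[49,0]]
[[0,4],[3,0],[10,14],[17,0],[25,4],[35,0],[37,4],[41,3],[46,4],[49,0]]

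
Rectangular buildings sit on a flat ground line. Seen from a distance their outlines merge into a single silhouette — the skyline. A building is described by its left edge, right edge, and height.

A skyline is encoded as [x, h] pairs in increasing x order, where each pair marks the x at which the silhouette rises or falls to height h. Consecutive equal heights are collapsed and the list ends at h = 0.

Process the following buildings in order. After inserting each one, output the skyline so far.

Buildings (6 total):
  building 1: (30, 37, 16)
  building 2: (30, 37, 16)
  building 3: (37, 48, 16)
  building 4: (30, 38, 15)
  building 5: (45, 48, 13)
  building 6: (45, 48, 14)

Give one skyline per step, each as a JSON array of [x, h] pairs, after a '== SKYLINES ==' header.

== SKYLINES ==
[[30,16],[37,0]]
[[30,16],[37,0]]
[[30,16],[48,0]]
[[30,16],[48,0]]
[[30,16],[48,0]]
[[30,16],[48,0]]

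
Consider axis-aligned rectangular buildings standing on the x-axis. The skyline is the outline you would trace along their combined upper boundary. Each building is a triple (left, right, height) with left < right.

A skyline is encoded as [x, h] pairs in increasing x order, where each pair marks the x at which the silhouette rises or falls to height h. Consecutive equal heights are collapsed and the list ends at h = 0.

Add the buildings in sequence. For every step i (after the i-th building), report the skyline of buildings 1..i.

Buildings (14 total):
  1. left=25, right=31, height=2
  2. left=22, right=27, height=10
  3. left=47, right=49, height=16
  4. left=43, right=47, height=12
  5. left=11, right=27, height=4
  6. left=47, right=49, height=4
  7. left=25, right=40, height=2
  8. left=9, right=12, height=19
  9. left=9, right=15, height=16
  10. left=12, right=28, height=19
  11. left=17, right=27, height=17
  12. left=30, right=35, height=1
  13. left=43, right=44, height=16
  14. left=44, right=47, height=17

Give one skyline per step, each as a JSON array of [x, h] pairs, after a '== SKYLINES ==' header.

== SKYLINES ==
[[25,2],[31,0]]
[[22,10],[27,2],[31,0]]
[[22,10],[27,2],[31,0],[47,16],[49,0]]
[[22,10],[27,2],[31,0],[43,12],[47,16],[49,0]]
[[11,4],[22,10],[27,2],[31,0],[43,12],[47,16],[49,0]]
[[11,4],[22,10],[27,2],[31,0],[43,12],[47,16],[49,0]]
[[11,4],[22,10],[27,2],[40,0],[43,12],[47,16],[49,0]]
[[9,19],[12,4],[22,10],[27,2],[40,0],[43,12],[47,16],[49,0]]
[[9,19],[12,16],[15,4],[22,10],[27,2],[40,0],[43,12],[47,16],[49,0]]
[[9,19],[28,2],[40,0],[43,12],[47,16],[49,0]]
[[9,19],[28,2],[40,0],[43,12],[47,16],[49,0]]
[[9,19],[28,2],[40,0],[43,12],[47,16],[49,0]]
[[9,19],[28,2],[40,0],[43,16],[44,12],[47,16],[49,0]]
[[9,19],[28,2],[40,0],[43,16],[44,17],[47,16],[49,0]]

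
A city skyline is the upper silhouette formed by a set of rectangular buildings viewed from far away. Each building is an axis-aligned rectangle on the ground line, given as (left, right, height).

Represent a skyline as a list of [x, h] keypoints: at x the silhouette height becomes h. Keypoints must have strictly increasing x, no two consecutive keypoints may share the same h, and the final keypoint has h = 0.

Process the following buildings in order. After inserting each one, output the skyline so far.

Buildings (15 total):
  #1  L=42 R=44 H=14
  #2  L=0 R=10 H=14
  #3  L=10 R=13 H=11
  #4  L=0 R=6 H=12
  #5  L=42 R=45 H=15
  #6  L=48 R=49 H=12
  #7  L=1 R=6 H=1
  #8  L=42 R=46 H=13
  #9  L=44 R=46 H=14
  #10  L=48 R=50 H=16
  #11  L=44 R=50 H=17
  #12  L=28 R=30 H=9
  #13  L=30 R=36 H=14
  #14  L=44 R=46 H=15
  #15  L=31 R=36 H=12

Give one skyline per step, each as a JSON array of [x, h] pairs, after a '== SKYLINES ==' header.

== SKYLINES ==
[[42,14],[44,0]]
[[0,14],[10,0],[42,14],[44,0]]
[[0,14],[10,11],[13,0],[42,14],[44,0]]
[[0,14],[10,11],[13,0],[42,14],[44,0]]
[[0,14],[10,11],[13,0],[42,15],[45,0]]
[[0,14],[10,11],[13,0],[42,15],[45,0],[48,12],[49,0]]
[[0,14],[10,11],[13,0],[42,15],[45,0],[48,12],[49,0]]
[[0,14],[10,11],[13,0],[42,15],[45,13],[46,0],[48,12],[49,0]]
[[0,14],[10,11],[13,0],[42,15],[45,14],[46,0],[48,12],[49,0]]
[[0,14],[10,11],[13,0],[42,15],[45,14],[46,0],[48,16],[50,0]]
[[0,14],[10,11],[13,0],[42,15],[44,17],[50,0]]
[[0,14],[10,11],[13,0],[28,9],[30,0],[42,15],[44,17],[50,0]]
[[0,14],[10,11],[13,0],[28,9],[30,14],[36,0],[42,15],[44,17],[50,0]]
[[0,14],[10,11],[13,0],[28,9],[30,14],[36,0],[42,15],[44,17],[50,0]]
[[0,14],[10,11],[13,0],[28,9],[30,14],[36,0],[42,15],[44,17],[50,0]]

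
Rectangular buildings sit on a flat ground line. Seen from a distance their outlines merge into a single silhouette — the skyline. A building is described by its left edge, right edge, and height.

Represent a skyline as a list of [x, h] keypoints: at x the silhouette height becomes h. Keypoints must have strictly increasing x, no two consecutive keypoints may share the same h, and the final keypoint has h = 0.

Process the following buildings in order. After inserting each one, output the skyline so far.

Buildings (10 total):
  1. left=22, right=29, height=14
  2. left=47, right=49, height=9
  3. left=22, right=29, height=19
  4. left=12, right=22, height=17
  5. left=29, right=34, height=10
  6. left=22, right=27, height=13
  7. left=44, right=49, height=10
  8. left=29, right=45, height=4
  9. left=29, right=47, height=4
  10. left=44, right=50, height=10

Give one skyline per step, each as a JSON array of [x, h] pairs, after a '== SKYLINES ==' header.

== SKYLINES ==
[[22,14],[29,0]]
[[22,14],[29,0],[47,9],[49,0]]
[[22,19],[29,0],[47,9],[49,0]]
[[12,17],[22,19],[29,0],[47,9],[49,0]]
[[12,17],[22,19],[29,10],[34,0],[47,9],[49,0]]
[[12,17],[22,19],[29,10],[34,0],[47,9],[49,0]]
[[12,17],[22,19],[29,10],[34,0],[44,10],[49,0]]
[[12,17],[22,19],[29,10],[34,4],[44,10],[49,0]]
[[12,17],[22,19],[29,10],[34,4],[44,10],[49,0]]
[[12,17],[22,19],[29,10],[34,4],[44,10],[50,0]]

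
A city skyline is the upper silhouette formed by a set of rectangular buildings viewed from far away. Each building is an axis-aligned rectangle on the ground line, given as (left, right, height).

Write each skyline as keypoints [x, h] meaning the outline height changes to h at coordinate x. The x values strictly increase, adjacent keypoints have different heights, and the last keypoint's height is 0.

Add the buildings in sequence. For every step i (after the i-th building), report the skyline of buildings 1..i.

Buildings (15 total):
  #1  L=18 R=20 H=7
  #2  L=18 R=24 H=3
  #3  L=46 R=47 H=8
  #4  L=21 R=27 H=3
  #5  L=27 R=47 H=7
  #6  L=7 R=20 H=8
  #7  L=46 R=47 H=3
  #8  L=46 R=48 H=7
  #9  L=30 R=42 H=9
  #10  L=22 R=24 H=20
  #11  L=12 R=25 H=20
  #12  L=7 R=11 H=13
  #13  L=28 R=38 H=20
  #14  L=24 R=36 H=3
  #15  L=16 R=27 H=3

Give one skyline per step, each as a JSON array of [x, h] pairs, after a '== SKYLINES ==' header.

== SKYLINES ==
[[18,7],[20,0]]
[[18,7],[20,3],[24,0]]
[[18,7],[20,3],[24,0],[46,8],[47,0]]
[[18,7],[20,3],[27,0],[46,8],[47,0]]
[[18,7],[20,3],[27,7],[46,8],[47,0]]
[[7,8],[20,3],[27,7],[46,8],[47,0]]
[[7,8],[20,3],[27,7],[46,8],[47,0]]
[[7,8],[20,3],[27,7],[46,8],[47,7],[48,0]]
[[7,8],[20,3],[27,7],[30,9],[42,7],[46,8],[47,7],[48,0]]
[[7,8],[20,3],[22,20],[24,3],[27,7],[30,9],[42,7],[46,8],[47,7],[48,0]]
[[7,8],[12,20],[25,3],[27,7],[30,9],[42,7],[46,8],[47,7],[48,0]]
[[7,13],[11,8],[12,20],[25,3],[27,7],[30,9],[42,7],[46,8],[47,7],[48,0]]
[[7,13],[11,8],[12,20],[25,3],[27,7],[28,20],[38,9],[42,7],[46,8],[47,7],[48,0]]
[[7,13],[11,8],[12,20],[25,3],[27,7],[28,20],[38,9],[42,7],[46,8],[47,7],[48,0]]
[[7,13],[11,8],[12,20],[25,3],[27,7],[28,20],[38,9],[42,7],[46,8],[47,7],[48,0]]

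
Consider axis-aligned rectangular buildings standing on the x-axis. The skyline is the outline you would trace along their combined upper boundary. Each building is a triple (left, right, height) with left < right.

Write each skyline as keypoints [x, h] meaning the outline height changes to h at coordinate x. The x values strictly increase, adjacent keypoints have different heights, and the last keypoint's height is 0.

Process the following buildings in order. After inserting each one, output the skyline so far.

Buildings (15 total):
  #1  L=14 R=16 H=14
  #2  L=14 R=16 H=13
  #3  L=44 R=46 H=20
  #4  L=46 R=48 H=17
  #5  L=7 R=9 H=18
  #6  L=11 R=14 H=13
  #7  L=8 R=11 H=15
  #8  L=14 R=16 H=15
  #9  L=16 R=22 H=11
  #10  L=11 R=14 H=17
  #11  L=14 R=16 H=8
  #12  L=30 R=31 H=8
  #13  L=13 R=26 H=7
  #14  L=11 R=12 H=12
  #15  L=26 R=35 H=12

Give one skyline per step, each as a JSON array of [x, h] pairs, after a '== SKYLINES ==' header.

== SKYLINES ==
[[14,14],[16,0]]
[[14,14],[16,0]]
[[14,14],[16,0],[44,20],[46,0]]
[[14,14],[16,0],[44,20],[46,17],[48,0]]
[[7,18],[9,0],[14,14],[16,0],[44,20],[46,17],[48,0]]
[[7,18],[9,0],[11,13],[14,14],[16,0],[44,20],[46,17],[48,0]]
[[7,18],[9,15],[11,13],[14,14],[16,0],[44,20],[46,17],[48,0]]
[[7,18],[9,15],[11,13],[14,15],[16,0],[44,20],[46,17],[48,0]]
[[7,18],[9,15],[11,13],[14,15],[16,11],[22,0],[44,20],[46,17],[48,0]]
[[7,18],[9,15],[11,17],[14,15],[16,11],[22,0],[44,20],[46,17],[48,0]]
[[7,18],[9,15],[11,17],[14,15],[16,11],[22,0],[44,20],[46,17],[48,0]]
[[7,18],[9,15],[11,17],[14,15],[16,11],[22,0],[30,8],[31,0],[44,20],[46,17],[48,0]]
[[7,18],[9,15],[11,17],[14,15],[16,11],[22,7],[26,0],[30,8],[31,0],[44,20],[46,17],[48,0]]
[[7,18],[9,15],[11,17],[14,15],[16,11],[22,7],[26,0],[30,8],[31,0],[44,20],[46,17],[48,0]]
[[7,18],[9,15],[11,17],[14,15],[16,11],[22,7],[26,12],[35,0],[44,20],[46,17],[48,0]]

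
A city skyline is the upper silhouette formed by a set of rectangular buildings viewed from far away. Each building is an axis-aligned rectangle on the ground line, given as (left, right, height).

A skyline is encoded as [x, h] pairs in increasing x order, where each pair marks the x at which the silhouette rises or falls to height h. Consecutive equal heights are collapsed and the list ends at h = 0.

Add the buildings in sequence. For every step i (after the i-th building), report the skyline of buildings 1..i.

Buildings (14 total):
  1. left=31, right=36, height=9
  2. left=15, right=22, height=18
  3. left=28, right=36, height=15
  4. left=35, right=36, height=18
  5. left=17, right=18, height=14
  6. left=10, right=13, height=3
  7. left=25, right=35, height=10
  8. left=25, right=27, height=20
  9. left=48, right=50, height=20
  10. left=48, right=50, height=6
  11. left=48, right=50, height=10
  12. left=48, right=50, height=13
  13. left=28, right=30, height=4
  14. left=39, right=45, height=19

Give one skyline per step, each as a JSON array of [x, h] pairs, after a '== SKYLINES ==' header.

== SKYLINES ==
[[31,9],[36,0]]
[[15,18],[22,0],[31,9],[36,0]]
[[15,18],[22,0],[28,15],[36,0]]
[[15,18],[22,0],[28,15],[35,18],[36,0]]
[[15,18],[22,0],[28,15],[35,18],[36,0]]
[[10,3],[13,0],[15,18],[22,0],[28,15],[35,18],[36,0]]
[[10,3],[13,0],[15,18],[22,0],[25,10],[28,15],[35,18],[36,0]]
[[10,3],[13,0],[15,18],[22,0],[25,20],[27,10],[28,15],[35,18],[36,0]]
[[10,3],[13,0],[15,18],[22,0],[25,20],[27,10],[28,15],[35,18],[36,0],[48,20],[50,0]]
[[10,3],[13,0],[15,18],[22,0],[25,20],[27,10],[28,15],[35,18],[36,0],[48,20],[50,0]]
[[10,3],[13,0],[15,18],[22,0],[25,20],[27,10],[28,15],[35,18],[36,0],[48,20],[50,0]]
[[10,3],[13,0],[15,18],[22,0],[25,20],[27,10],[28,15],[35,18],[36,0],[48,20],[50,0]]
[[10,3],[13,0],[15,18],[22,0],[25,20],[27,10],[28,15],[35,18],[36,0],[48,20],[50,0]]
[[10,3],[13,0],[15,18],[22,0],[25,20],[27,10],[28,15],[35,18],[36,0],[39,19],[45,0],[48,20],[50,0]]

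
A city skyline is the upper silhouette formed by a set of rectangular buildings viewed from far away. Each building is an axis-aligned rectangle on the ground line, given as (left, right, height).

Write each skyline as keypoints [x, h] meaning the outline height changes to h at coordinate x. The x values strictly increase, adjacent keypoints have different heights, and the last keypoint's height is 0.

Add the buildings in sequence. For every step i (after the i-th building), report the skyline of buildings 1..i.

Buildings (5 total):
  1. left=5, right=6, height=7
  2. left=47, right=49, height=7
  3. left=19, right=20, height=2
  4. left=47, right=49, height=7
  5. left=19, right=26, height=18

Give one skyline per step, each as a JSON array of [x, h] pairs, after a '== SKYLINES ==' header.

== SKYLINES ==
[[5,7],[6,0]]
[[5,7],[6,0],[47,7],[49,0]]
[[5,7],[6,0],[19,2],[20,0],[47,7],[49,0]]
[[5,7],[6,0],[19,2],[20,0],[47,7],[49,0]]
[[5,7],[6,0],[19,18],[26,0],[47,7],[49,0]]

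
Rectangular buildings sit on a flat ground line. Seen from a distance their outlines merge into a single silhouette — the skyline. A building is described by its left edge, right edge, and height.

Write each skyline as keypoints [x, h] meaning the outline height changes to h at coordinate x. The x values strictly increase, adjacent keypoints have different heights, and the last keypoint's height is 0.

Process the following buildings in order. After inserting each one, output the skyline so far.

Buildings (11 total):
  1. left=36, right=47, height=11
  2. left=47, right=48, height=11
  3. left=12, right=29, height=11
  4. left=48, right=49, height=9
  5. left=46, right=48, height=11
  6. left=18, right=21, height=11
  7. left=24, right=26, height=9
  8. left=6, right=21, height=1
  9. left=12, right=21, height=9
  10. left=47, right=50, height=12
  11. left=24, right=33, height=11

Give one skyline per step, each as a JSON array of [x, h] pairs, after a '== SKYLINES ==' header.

== SKYLINES ==
[[36,11],[47,0]]
[[36,11],[48,0]]
[[12,11],[29,0],[36,11],[48,0]]
[[12,11],[29,0],[36,11],[48,9],[49,0]]
[[12,11],[29,0],[36,11],[48,9],[49,0]]
[[12,11],[29,0],[36,11],[48,9],[49,0]]
[[12,11],[29,0],[36,11],[48,9],[49,0]]
[[6,1],[12,11],[29,0],[36,11],[48,9],[49,0]]
[[6,1],[12,11],[29,0],[36,11],[48,9],[49,0]]
[[6,1],[12,11],[29,0],[36,11],[47,12],[50,0]]
[[6,1],[12,11],[33,0],[36,11],[47,12],[50,0]]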